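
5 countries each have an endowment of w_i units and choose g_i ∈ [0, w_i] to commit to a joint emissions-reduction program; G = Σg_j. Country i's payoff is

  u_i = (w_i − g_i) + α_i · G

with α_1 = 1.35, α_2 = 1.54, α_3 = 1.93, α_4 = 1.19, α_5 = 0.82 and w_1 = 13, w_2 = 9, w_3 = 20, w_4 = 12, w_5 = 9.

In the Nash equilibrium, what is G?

∂u_i/∂g_i = α_i − 1, so country i contributes w_i if α_i > 1, else 0.
α_i > 1 for i ∈ {1, 2, 3, 4}; NE contributions (13, 9, 20, 12, 0), G = 54.

54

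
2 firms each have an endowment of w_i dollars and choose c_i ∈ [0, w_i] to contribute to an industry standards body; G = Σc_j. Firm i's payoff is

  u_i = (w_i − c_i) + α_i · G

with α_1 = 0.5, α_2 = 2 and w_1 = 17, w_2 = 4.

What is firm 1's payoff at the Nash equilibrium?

∂u_i/∂c_i = α_i − 1, so firm i contributes w_i if α_i > 1, else 0.
α_i > 1 for i ∈ {2}; NE contributions (0, 4), G = 4.
u_1 = (17 − 0) + 0.5·4 = 19.

19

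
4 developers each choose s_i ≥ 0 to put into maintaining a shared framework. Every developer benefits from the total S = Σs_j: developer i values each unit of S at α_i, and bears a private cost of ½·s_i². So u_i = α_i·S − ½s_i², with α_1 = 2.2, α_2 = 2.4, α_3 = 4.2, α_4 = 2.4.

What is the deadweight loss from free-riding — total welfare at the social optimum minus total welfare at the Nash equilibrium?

Developer i's FOC: ∂u_i/∂s_i = α_i − s_i = 0, so s_i* = α_i.
NE contributions = (2.2, 2.4, 4.2, 2.4); S = 11.2.
W^NE = (Σα)·S − ½Σα_i² = 11.2² − ½·34 = 108.44.
Planner sets s_i = Σα_j = 11.2 for every i, so S^SO = 4·11.2 = 44.8.
W^SO = (Σα)·S^SO − ½·4·(Σα)² = (4/2)·11.2² = 250.88.
Deadweight loss = W^SO − W^NE = 142.44.

142.44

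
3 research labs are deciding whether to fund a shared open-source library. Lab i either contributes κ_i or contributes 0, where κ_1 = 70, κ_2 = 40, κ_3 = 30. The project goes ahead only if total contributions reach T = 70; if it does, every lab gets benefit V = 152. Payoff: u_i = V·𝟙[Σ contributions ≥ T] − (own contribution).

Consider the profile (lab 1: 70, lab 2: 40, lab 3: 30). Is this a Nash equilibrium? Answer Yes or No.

No

Total = 140 ≥ 70: provided.
Lab 1 (pledges 70, payoff 82): dropping to 0 → total 70, payoff 152. Profitable deviation.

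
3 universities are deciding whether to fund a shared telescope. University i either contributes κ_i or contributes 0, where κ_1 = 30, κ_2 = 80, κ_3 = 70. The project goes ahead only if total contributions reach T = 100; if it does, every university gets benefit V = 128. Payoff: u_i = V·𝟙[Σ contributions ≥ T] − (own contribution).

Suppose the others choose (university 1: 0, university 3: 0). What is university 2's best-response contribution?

Others' total = 0. Even contributing 80 gives 80 < 100: no benefit either way.
Best response: 0.

0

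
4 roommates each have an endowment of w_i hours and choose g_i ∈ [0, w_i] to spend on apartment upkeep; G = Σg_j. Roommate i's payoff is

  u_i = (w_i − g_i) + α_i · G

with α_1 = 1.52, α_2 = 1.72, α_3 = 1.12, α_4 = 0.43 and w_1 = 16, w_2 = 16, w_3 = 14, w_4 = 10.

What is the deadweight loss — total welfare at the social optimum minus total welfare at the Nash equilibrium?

∂u_i/∂g_i = α_i − 1, so roommate i contributes w_i if α_i > 1, else 0.
α_i > 1 for i ∈ {1, 2, 3}; NE contributions (16, 16, 14, 0), G = 46.
W^NE = Σw_i − G^NE + (Σα_i)·G^NE = 56 + 3.79·46 = 230.34.
Planner: ∂(Σu_j)/∂g_i = Σα_j − 1 = 3.79 > 0, so everyone contributes w_i; G^SO = 56, W^SO = 56 + 3.79·56 = 268.24.
Deadweight loss = 37.9.

37.9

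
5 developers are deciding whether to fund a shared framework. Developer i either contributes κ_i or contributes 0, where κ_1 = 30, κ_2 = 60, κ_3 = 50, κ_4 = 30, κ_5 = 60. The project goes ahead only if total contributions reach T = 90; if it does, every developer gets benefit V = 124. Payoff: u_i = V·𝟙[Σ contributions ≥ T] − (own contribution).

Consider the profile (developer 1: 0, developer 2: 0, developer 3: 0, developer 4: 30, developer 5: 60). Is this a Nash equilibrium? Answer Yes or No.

Yes

Total = 90 ≥ 90: provided.
Developer 1 (pledges 0, payoff 124): pledging 30 → total 120, payoff 94. No gain.
Developer 2 (pledges 0, payoff 124): pledging 60 → total 150, payoff 64. No gain.
Developer 3 (pledges 0, payoff 124): pledging 50 → total 140, payoff 74. No gain.
Developer 4 (pledges 30, payoff 94): dropping to 0 → total 60, payoff 0. No gain.
Developer 5 (pledges 60, payoff 64): dropping to 0 → total 30, payoff 0. No gain.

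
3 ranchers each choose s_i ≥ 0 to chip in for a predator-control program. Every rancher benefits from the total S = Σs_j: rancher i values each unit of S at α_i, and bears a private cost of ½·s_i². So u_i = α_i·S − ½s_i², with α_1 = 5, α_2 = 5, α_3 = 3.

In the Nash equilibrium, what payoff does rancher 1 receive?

52.5

Rancher i's FOC: ∂u_i/∂s_i = α_i − s_i = 0, so s_i* = α_i.
NE contributions = (5, 5, 3); S = 13.
u_1 = α_1·S − ½·(s_1)² = 5·13 − ½·5² = 52.5.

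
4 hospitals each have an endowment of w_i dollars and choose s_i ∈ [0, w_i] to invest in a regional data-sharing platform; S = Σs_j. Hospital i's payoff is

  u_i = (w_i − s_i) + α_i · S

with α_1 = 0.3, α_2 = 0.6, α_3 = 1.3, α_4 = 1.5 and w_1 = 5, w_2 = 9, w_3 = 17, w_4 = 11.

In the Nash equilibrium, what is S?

28

∂u_i/∂s_i = α_i − 1, so hospital i contributes w_i if α_i > 1, else 0.
α_i > 1 for i ∈ {3, 4}; NE contributions (0, 0, 17, 11), S = 28.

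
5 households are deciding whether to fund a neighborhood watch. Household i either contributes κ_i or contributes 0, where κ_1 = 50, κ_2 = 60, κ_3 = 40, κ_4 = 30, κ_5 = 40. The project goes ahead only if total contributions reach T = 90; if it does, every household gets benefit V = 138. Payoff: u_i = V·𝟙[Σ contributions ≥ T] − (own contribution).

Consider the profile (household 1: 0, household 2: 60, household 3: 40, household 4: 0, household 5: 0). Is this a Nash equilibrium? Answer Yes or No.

Yes

Total = 100 ≥ 90: provided.
Household 1 (pledges 0, payoff 138): pledging 50 → total 150, payoff 88. No gain.
Household 2 (pledges 60, payoff 78): dropping to 0 → total 40, payoff 0. No gain.
Household 3 (pledges 40, payoff 98): dropping to 0 → total 60, payoff 0. No gain.
Household 4 (pledges 0, payoff 138): pledging 30 → total 130, payoff 108. No gain.
Household 5 (pledges 0, payoff 138): pledging 40 → total 140, payoff 98. No gain.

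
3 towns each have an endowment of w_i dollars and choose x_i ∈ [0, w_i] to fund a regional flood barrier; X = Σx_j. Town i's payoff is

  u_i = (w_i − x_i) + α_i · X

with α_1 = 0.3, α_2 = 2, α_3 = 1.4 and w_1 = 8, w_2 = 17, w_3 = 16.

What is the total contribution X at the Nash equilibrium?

∂u_i/∂x_i = α_i − 1, so town i contributes w_i if α_i > 1, else 0.
α_i > 1 for i ∈ {2, 3}; NE contributions (0, 17, 16), X = 33.

33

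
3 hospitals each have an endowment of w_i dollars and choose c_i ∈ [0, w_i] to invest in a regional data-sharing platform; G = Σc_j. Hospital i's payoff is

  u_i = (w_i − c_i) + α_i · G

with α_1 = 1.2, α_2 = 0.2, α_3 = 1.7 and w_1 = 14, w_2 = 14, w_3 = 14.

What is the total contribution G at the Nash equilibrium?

∂u_i/∂c_i = α_i − 1, so hospital i contributes w_i if α_i > 1, else 0.
α_i > 1 for i ∈ {1, 3}; NE contributions (14, 0, 14), G = 28.

28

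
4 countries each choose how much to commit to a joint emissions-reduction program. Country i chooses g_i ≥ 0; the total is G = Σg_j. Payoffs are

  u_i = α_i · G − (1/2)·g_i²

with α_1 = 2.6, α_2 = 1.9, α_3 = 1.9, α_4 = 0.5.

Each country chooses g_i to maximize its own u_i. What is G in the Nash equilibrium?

Country i's FOC: ∂u_i/∂g_i = α_i − g_i = 0, so g_i* = α_i.
NE contributions = (2.6, 1.9, 1.9, 0.5); G = 6.9.

6.9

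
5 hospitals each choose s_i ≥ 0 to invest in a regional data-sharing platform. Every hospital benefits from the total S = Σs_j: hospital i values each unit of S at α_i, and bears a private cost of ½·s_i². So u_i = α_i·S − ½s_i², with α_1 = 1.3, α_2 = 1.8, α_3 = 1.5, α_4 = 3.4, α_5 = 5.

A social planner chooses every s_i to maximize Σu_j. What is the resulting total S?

65

Planner FOC: ∂(Σu_j)/∂s_i = (Σα_j) − s_i = 0, so s_i^SO = Σα_j = 13 for every i; S^SO = 65.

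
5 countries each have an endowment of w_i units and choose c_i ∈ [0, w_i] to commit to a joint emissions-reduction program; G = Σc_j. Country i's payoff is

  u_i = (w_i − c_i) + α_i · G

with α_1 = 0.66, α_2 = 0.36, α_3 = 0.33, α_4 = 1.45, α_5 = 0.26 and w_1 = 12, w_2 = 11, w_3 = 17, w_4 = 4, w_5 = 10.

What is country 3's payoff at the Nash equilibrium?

∂u_i/∂c_i = α_i − 1, so country i contributes w_i if α_i > 1, else 0.
α_i > 1 for i ∈ {4}; NE contributions (0, 0, 0, 4, 0), G = 4.
u_3 = (17 − 0) + 0.33·4 = 18.32.

18.32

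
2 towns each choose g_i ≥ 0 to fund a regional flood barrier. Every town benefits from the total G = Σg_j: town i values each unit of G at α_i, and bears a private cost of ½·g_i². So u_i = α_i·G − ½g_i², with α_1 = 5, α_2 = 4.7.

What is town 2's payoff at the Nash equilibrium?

Town i's FOC: ∂u_i/∂g_i = α_i − g_i = 0, so g_i* = α_i.
NE contributions = (5, 4.7); G = 9.7.
u_2 = α_2·G − ½·(g_2)² = 4.7·9.7 − ½·4.7² = 34.545.

34.545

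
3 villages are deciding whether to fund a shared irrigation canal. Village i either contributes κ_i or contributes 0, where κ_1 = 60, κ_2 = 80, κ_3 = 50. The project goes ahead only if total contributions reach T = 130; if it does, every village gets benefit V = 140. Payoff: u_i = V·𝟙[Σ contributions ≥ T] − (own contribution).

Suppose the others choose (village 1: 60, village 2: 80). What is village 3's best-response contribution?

Others' total = 140 ≥ 130; contributing adds cost 50 for no extra benefit.
Best response: 0.

0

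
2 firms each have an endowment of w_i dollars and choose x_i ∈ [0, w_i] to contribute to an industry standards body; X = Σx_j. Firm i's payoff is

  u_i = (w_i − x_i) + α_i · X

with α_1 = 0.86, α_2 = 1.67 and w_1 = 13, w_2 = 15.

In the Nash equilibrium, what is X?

15

∂u_i/∂x_i = α_i − 1, so firm i contributes w_i if α_i > 1, else 0.
α_i > 1 for i ∈ {2}; NE contributions (0, 15), X = 15.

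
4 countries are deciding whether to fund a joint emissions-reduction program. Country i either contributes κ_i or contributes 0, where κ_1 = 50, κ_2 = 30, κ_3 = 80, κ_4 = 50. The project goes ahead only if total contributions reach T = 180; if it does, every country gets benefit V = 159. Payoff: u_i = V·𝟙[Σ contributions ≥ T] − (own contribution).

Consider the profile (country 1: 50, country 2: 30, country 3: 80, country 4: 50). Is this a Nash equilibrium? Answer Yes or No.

No

Total = 210 ≥ 180: provided.
Country 1 (pledges 50, payoff 109): dropping to 0 → total 160, payoff 0. No gain.
Country 2 (pledges 30, payoff 129): dropping to 0 → total 180, payoff 159. Profitable deviation.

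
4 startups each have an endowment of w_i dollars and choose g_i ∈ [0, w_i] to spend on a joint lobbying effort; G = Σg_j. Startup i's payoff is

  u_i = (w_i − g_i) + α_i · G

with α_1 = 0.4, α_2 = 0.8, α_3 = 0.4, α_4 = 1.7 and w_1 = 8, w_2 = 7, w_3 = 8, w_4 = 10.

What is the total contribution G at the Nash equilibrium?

10

∂u_i/∂g_i = α_i − 1, so startup i contributes w_i if α_i > 1, else 0.
α_i > 1 for i ∈ {4}; NE contributions (0, 0, 0, 10), G = 10.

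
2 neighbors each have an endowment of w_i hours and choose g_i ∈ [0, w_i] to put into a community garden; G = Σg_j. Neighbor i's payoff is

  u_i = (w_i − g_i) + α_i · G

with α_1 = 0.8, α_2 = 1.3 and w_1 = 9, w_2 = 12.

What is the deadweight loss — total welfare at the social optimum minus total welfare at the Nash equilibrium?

9.9

∂u_i/∂g_i = α_i − 1, so neighbor i contributes w_i if α_i > 1, else 0.
α_i > 1 for i ∈ {2}; NE contributions (0, 12), G = 12.
W^NE = Σw_i − G^NE + (Σα_i)·G^NE = 21 + 1.1·12 = 34.2.
Planner: ∂(Σu_j)/∂g_i = Σα_j − 1 = 1.1 > 0, so everyone contributes w_i; G^SO = 21, W^SO = 21 + 1.1·21 = 44.1.
Deadweight loss = 9.9.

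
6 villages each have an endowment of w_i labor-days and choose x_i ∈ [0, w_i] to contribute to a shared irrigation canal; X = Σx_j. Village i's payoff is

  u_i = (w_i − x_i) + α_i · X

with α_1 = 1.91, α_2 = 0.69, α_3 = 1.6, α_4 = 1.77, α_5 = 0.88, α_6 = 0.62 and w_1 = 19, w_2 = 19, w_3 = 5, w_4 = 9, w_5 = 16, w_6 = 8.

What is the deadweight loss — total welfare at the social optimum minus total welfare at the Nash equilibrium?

∂u_i/∂x_i = α_i − 1, so village i contributes w_i if α_i > 1, else 0.
α_i > 1 for i ∈ {1, 3, 4}; NE contributions (19, 0, 5, 9, 0, 0), X = 33.
W^NE = Σw_i − X^NE + (Σα_i)·X^NE = 76 + 6.47·33 = 289.51.
Planner: ∂(Σu_j)/∂x_i = Σα_j − 1 = 6.47 > 0, so everyone contributes w_i; X^SO = 76, W^SO = 76 + 6.47·76 = 567.72.
Deadweight loss = 278.21.

278.21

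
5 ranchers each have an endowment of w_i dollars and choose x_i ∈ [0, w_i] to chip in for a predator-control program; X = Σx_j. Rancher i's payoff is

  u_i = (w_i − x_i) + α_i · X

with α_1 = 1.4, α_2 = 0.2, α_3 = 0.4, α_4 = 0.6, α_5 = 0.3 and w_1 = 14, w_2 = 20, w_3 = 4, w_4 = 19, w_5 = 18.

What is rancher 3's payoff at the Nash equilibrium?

9.6

∂u_i/∂x_i = α_i − 1, so rancher i contributes w_i if α_i > 1, else 0.
α_i > 1 for i ∈ {1}; NE contributions (14, 0, 0, 0, 0), X = 14.
u_3 = (4 − 0) + 0.4·14 = 9.6.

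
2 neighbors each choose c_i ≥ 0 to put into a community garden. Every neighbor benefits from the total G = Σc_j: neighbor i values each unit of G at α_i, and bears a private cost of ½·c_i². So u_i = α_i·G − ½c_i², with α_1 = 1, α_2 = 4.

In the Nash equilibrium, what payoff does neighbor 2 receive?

Neighbor i's FOC: ∂u_i/∂c_i = α_i − c_i = 0, so c_i* = α_i.
NE contributions = (1, 4); G = 5.
u_2 = α_2·G − ½·(c_2)² = 4·5 − ½·4² = 12.

12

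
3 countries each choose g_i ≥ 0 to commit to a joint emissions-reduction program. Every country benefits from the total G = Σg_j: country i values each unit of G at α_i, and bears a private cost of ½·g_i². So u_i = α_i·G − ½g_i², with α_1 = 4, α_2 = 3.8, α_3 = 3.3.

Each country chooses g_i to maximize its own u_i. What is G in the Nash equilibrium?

Country i's FOC: ∂u_i/∂g_i = α_i − g_i = 0, so g_i* = α_i.
NE contributions = (4, 3.8, 3.3); G = 11.1.

11.1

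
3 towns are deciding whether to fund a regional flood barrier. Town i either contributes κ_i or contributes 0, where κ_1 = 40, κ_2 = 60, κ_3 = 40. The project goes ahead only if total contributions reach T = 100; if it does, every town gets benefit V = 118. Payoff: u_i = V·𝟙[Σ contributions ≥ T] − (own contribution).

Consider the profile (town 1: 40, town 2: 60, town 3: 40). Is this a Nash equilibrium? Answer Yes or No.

Total = 140 ≥ 100: provided.
Town 1 (pledges 40, payoff 78): dropping to 0 → total 100, payoff 118. Profitable deviation.

No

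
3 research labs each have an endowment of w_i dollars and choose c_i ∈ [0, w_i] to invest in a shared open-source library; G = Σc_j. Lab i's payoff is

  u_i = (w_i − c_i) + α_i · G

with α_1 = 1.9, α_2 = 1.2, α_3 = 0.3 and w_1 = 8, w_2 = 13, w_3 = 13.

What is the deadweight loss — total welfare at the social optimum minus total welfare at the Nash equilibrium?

31.2

∂u_i/∂c_i = α_i − 1, so lab i contributes w_i if α_i > 1, else 0.
α_i > 1 for i ∈ {1, 2}; NE contributions (8, 13, 0), G = 21.
W^NE = Σw_i − G^NE + (Σα_i)·G^NE = 34 + 2.4·21 = 84.4.
Planner: ∂(Σu_j)/∂c_i = Σα_j − 1 = 2.4 > 0, so everyone contributes w_i; G^SO = 34, W^SO = 34 + 2.4·34 = 115.6.
Deadweight loss = 31.2.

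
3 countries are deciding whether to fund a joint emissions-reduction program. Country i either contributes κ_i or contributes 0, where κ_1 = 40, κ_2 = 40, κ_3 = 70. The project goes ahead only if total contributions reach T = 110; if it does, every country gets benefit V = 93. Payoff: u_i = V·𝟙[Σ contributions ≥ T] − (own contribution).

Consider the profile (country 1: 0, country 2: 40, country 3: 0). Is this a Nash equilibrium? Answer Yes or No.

Total = 40 < 110: not provided.
Country 1 (pledges 0, payoff 0): pledging 40 → total 80, payoff -40. No gain.
Country 2 (pledges 40, payoff -40): dropping to 0 → total 0, payoff 0. Profitable deviation.

No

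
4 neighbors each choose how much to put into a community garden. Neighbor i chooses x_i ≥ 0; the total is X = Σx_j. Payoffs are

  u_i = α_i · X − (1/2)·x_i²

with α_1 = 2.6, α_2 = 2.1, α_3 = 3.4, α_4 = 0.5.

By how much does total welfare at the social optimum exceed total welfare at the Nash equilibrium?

Neighbor i's FOC: ∂u_i/∂x_i = α_i − x_i = 0, so x_i* = α_i.
NE contributions = (2.6, 2.1, 3.4, 0.5); X = 8.6.
W^NE = (Σα)·X − ½Σα_i² = 8.6² − ½·22.98 = 62.47.
Planner sets x_i = Σα_j = 8.6 for every i, so X^SO = 4·8.6 = 34.4.
W^SO = (Σα)·X^SO − ½·4·(Σα)² = (4/2)·8.6² = 147.92.
Deadweight loss = W^SO − W^NE = 85.45.

85.45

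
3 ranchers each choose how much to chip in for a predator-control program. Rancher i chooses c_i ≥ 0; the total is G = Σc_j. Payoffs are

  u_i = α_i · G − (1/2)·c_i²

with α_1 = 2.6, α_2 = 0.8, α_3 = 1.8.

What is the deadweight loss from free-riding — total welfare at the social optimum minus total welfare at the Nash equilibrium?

18.84

Rancher i's FOC: ∂u_i/∂c_i = α_i − c_i = 0, so c_i* = α_i.
NE contributions = (2.6, 0.8, 1.8); G = 5.2.
W^NE = (Σα)·G − ½Σα_i² = 5.2² − ½·10.64 = 21.72.
Planner sets c_i = Σα_j = 5.2 for every i, so G^SO = 3·5.2 = 15.6.
W^SO = (Σα)·G^SO − ½·3·(Σα)² = (3/2)·5.2² = 40.56.
Deadweight loss = W^SO − W^NE = 18.84.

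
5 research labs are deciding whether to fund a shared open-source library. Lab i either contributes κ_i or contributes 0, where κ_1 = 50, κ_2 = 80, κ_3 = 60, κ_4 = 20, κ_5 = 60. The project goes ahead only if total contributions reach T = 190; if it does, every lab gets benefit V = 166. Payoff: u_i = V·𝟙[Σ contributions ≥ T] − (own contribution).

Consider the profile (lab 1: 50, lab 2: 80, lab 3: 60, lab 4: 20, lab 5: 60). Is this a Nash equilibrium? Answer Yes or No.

Total = 270 ≥ 190: provided.
Lab 1 (pledges 50, payoff 116): dropping to 0 → total 220, payoff 166. Profitable deviation.

No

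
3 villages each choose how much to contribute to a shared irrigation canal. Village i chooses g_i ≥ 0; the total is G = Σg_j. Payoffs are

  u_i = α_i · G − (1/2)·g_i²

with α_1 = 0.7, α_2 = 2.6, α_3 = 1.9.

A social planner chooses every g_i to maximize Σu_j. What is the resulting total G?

Planner FOC: ∂(Σu_j)/∂g_i = (Σα_j) − g_i = 0, so g_i^SO = Σα_j = 5.2 for every i; G^SO = 15.6.

15.6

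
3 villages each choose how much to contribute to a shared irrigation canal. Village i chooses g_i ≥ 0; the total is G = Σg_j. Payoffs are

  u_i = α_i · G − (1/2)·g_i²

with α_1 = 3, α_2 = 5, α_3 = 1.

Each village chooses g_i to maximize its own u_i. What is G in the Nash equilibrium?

9

Village i's FOC: ∂u_i/∂g_i = α_i − g_i = 0, so g_i* = α_i.
NE contributions = (3, 5, 1); G = 9.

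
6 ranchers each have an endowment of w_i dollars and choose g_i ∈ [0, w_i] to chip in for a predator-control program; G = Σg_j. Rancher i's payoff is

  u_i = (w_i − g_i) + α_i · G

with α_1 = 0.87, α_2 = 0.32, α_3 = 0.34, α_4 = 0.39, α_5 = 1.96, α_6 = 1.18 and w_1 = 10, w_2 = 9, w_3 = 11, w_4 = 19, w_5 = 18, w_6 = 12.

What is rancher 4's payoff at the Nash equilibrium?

30.7

∂u_i/∂g_i = α_i − 1, so rancher i contributes w_i if α_i > 1, else 0.
α_i > 1 for i ∈ {5, 6}; NE contributions (0, 0, 0, 0, 18, 12), G = 30.
u_4 = (19 − 0) + 0.39·30 = 30.7.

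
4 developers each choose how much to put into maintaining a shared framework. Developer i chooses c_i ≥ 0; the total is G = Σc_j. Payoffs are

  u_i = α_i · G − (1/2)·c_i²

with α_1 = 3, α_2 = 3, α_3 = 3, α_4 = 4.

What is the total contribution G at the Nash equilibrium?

Developer i's FOC: ∂u_i/∂c_i = α_i − c_i = 0, so c_i* = α_i.
NE contributions = (3, 3, 3, 4); G = 13.

13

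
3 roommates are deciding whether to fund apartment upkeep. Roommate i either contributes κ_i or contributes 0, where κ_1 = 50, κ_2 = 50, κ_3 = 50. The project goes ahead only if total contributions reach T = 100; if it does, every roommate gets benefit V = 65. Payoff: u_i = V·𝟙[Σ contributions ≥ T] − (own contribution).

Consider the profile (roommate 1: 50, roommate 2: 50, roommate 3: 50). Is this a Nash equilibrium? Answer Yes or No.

No

Total = 150 ≥ 100: provided.
Roommate 1 (pledges 50, payoff 15): dropping to 0 → total 100, payoff 65. Profitable deviation.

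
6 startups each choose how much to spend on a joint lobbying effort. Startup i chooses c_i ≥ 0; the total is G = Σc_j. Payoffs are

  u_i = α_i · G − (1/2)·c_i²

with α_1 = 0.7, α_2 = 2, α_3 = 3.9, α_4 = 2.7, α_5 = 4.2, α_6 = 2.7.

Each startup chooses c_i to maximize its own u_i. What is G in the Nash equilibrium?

Startup i's FOC: ∂u_i/∂c_i = α_i − c_i = 0, so c_i* = α_i.
NE contributions = (0.7, 2, 3.9, 2.7, 4.2, 2.7); G = 16.2.

16.2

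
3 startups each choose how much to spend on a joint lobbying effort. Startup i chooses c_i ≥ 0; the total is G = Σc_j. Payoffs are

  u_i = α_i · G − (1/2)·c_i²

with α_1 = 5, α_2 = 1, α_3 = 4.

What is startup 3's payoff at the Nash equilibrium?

Startup i's FOC: ∂u_i/∂c_i = α_i − c_i = 0, so c_i* = α_i.
NE contributions = (5, 1, 4); G = 10.
u_3 = α_3·G − ½·(c_3)² = 4·10 − ½·4² = 32.

32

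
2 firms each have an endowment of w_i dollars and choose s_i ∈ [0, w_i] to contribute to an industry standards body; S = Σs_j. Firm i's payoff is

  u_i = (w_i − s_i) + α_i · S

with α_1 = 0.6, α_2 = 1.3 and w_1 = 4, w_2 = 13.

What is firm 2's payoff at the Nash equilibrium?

16.9

∂u_i/∂s_i = α_i − 1, so firm i contributes w_i if α_i > 1, else 0.
α_i > 1 for i ∈ {2}; NE contributions (0, 13), S = 13.
u_2 = (13 − 13) + 1.3·13 = 16.9.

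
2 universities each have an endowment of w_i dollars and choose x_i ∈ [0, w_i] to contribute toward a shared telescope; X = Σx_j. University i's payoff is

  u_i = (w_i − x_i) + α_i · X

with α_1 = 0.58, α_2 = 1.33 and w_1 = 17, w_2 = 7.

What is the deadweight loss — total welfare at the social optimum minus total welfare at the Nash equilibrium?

∂u_i/∂x_i = α_i − 1, so university i contributes w_i if α_i > 1, else 0.
α_i > 1 for i ∈ {2}; NE contributions (0, 7), X = 7.
W^NE = Σw_i − X^NE + (Σα_i)·X^NE = 24 + 0.91·7 = 30.37.
Planner: ∂(Σu_j)/∂x_i = Σα_j − 1 = 0.91 > 0, so everyone contributes w_i; X^SO = 24, W^SO = 24 + 0.91·24 = 45.84.
Deadweight loss = 15.47.

15.47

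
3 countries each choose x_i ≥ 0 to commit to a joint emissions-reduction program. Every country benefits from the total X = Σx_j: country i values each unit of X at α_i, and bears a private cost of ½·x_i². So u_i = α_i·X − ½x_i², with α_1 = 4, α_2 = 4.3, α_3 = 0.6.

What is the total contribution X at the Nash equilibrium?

Country i's FOC: ∂u_i/∂x_i = α_i − x_i = 0, so x_i* = α_i.
NE contributions = (4, 4.3, 0.6); X = 8.9.

8.9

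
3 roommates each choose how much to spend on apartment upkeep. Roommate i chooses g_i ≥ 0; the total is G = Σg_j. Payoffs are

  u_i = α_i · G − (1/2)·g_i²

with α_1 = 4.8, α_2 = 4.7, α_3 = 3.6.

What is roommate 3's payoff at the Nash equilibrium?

Roommate i's FOC: ∂u_i/∂g_i = α_i − g_i = 0, so g_i* = α_i.
NE contributions = (4.8, 4.7, 3.6); G = 13.1.
u_3 = α_3·G − ½·(g_3)² = 3.6·13.1 − ½·3.6² = 40.68.

40.68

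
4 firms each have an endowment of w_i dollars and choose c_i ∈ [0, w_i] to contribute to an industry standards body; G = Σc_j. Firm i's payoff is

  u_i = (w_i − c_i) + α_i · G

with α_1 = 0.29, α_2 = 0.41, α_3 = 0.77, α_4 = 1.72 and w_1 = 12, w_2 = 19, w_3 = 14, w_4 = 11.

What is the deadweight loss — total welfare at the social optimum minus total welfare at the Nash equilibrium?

∂u_i/∂c_i = α_i − 1, so firm i contributes w_i if α_i > 1, else 0.
α_i > 1 for i ∈ {4}; NE contributions (0, 0, 0, 11), G = 11.
W^NE = Σw_i − G^NE + (Σα_i)·G^NE = 56 + 2.19·11 = 80.09.
Planner: ∂(Σu_j)/∂c_i = Σα_j − 1 = 2.19 > 0, so everyone contributes w_i; G^SO = 56, W^SO = 56 + 2.19·56 = 178.64.
Deadweight loss = 98.55.

98.55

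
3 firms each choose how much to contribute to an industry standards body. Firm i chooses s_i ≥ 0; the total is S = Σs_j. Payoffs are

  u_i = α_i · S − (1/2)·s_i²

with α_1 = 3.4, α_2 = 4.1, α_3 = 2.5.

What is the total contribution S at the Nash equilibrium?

Firm i's FOC: ∂u_i/∂s_i = α_i − s_i = 0, so s_i* = α_i.
NE contributions = (3.4, 4.1, 2.5); S = 10.

10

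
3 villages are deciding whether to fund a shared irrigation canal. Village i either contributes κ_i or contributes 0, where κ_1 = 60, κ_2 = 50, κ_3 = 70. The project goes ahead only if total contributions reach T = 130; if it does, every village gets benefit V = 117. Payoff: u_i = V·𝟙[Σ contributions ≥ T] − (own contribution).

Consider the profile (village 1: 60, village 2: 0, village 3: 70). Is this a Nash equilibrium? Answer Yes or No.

Total = 130 ≥ 130: provided.
Village 1 (pledges 60, payoff 57): dropping to 0 → total 70, payoff 0. No gain.
Village 2 (pledges 0, payoff 117): pledging 50 → total 180, payoff 67. No gain.
Village 3 (pledges 70, payoff 47): dropping to 0 → total 60, payoff 0. No gain.

Yes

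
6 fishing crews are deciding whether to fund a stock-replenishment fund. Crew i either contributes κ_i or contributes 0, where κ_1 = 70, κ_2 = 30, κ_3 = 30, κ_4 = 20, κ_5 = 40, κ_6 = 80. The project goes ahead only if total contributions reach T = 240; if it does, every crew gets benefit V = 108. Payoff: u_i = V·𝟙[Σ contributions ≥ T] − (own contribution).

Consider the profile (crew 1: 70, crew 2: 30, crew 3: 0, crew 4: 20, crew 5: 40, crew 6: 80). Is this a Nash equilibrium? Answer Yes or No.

Total = 240 ≥ 240: provided.
Crew 1 (pledges 70, payoff 38): dropping to 0 → total 170, payoff 0. No gain.
Crew 2 (pledges 30, payoff 78): dropping to 0 → total 210, payoff 0. No gain.
Crew 3 (pledges 0, payoff 108): pledging 30 → total 270, payoff 78. No gain.
Crew 4 (pledges 20, payoff 88): dropping to 0 → total 220, payoff 0. No gain.
Crew 5 (pledges 40, payoff 68): dropping to 0 → total 200, payoff 0. No gain.
Crew 6 (pledges 80, payoff 28): dropping to 0 → total 160, payoff 0. No gain.

Yes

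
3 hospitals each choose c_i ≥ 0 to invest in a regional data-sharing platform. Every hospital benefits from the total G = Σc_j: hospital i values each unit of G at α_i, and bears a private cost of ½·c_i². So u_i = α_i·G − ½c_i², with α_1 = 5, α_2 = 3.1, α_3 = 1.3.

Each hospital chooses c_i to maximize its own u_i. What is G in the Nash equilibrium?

Hospital i's FOC: ∂u_i/∂c_i = α_i − c_i = 0, so c_i* = α_i.
NE contributions = (5, 3.1, 1.3); G = 9.4.

9.4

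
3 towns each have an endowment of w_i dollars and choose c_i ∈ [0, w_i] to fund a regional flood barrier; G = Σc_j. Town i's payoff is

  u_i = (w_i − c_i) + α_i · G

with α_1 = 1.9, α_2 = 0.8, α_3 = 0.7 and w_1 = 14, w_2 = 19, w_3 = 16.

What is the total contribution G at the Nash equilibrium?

∂u_i/∂c_i = α_i − 1, so town i contributes w_i if α_i > 1, else 0.
α_i > 1 for i ∈ {1}; NE contributions (14, 0, 0), G = 14.

14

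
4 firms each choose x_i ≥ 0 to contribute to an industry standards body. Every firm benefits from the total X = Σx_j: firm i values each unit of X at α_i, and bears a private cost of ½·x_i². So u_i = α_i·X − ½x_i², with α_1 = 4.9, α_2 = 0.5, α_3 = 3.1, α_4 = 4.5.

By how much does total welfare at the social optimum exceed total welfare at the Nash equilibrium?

Firm i's FOC: ∂u_i/∂x_i = α_i − x_i = 0, so x_i* = α_i.
NE contributions = (4.9, 0.5, 3.1, 4.5); X = 13.
W^NE = (Σα)·X − ½Σα_i² = 13² − ½·54.12 = 141.94.
Planner sets x_i = Σα_j = 13 for every i, so X^SO = 4·13 = 52.
W^SO = (Σα)·X^SO − ½·4·(Σα)² = (4/2)·13² = 338.
Deadweight loss = W^SO − W^NE = 196.06.

196.06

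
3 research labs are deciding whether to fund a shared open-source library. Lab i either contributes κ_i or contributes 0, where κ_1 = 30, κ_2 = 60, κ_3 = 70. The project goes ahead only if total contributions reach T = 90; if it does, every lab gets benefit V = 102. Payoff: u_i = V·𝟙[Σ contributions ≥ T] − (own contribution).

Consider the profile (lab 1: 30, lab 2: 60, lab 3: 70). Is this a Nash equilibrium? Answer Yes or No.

Total = 160 ≥ 90: provided.
Lab 1 (pledges 30, payoff 72): dropping to 0 → total 130, payoff 102. Profitable deviation.

No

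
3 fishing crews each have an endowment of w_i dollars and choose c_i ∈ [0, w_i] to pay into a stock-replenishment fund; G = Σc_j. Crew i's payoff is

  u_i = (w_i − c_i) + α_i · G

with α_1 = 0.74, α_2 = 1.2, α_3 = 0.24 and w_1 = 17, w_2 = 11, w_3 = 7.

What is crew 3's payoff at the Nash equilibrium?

∂u_i/∂c_i = α_i − 1, so crew i contributes w_i if α_i > 1, else 0.
α_i > 1 for i ∈ {2}; NE contributions (0, 11, 0), G = 11.
u_3 = (7 − 0) + 0.24·11 = 9.64.

9.64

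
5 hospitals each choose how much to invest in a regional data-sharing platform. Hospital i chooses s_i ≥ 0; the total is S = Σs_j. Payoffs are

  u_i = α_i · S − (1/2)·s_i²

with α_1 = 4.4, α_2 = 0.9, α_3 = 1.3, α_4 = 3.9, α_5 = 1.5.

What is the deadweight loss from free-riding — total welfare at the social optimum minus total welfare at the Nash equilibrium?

Hospital i's FOC: ∂u_i/∂s_i = α_i − s_i = 0, so s_i* = α_i.
NE contributions = (4.4, 0.9, 1.3, 3.9, 1.5); S = 12.
W^NE = (Σα)·S − ½Σα_i² = 12² − ½·39.32 = 124.34.
Planner sets s_i = Σα_j = 12 for every i, so S^SO = 5·12 = 60.
W^SO = (Σα)·S^SO − ½·5·(Σα)² = (5/2)·12² = 360.
Deadweight loss = W^SO − W^NE = 235.66.

235.66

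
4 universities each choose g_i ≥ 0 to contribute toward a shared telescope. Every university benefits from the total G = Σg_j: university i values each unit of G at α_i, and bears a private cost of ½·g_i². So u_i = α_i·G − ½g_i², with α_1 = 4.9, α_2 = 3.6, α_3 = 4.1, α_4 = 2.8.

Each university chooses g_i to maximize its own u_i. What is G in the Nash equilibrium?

15.4

University i's FOC: ∂u_i/∂g_i = α_i − g_i = 0, so g_i* = α_i.
NE contributions = (4.9, 3.6, 4.1, 2.8); G = 15.4.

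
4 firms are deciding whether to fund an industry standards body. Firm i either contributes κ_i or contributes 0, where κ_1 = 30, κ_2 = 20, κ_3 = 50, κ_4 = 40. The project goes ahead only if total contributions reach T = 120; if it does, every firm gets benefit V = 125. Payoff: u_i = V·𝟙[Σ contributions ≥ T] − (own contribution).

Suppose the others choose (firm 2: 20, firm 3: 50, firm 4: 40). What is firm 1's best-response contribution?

30

Others' total = 110. Contributing 30 brings total to 140 ≥ 120: gain V − κ_1 = 95.
Best response: 30.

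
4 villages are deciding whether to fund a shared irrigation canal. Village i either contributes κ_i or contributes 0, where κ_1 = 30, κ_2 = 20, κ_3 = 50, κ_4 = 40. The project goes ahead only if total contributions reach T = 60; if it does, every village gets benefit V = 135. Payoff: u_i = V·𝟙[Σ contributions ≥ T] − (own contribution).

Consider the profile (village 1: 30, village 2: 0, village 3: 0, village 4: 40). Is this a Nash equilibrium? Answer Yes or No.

Yes

Total = 70 ≥ 60: provided.
Village 1 (pledges 30, payoff 105): dropping to 0 → total 40, payoff 0. No gain.
Village 2 (pledges 0, payoff 135): pledging 20 → total 90, payoff 115. No gain.
Village 3 (pledges 0, payoff 135): pledging 50 → total 120, payoff 85. No gain.
Village 4 (pledges 40, payoff 95): dropping to 0 → total 30, payoff 0. No gain.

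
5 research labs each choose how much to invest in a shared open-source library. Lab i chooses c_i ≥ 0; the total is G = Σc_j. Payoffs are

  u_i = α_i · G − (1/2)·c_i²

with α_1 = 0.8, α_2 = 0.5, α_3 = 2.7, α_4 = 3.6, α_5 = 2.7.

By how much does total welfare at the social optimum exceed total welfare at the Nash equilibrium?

Lab i's FOC: ∂u_i/∂c_i = α_i − c_i = 0, so c_i* = α_i.
NE contributions = (0.8, 0.5, 2.7, 3.6, 2.7); G = 10.3.
W^NE = (Σα)·G − ½Σα_i² = 10.3² − ½·28.43 = 91.875.
Planner sets c_i = Σα_j = 10.3 for every i, so G^SO = 5·10.3 = 51.5.
W^SO = (Σα)·G^SO − ½·5·(Σα)² = (5/2)·10.3² = 265.225.
Deadweight loss = W^SO − W^NE = 173.35.

173.35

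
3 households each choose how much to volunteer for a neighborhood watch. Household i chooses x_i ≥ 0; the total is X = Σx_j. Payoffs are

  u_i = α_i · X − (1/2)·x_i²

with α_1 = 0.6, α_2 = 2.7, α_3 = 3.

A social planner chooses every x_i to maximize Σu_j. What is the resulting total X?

18.9

Planner FOC: ∂(Σu_j)/∂x_i = (Σα_j) − x_i = 0, so x_i^SO = Σα_j = 6.3 for every i; X^SO = 18.9.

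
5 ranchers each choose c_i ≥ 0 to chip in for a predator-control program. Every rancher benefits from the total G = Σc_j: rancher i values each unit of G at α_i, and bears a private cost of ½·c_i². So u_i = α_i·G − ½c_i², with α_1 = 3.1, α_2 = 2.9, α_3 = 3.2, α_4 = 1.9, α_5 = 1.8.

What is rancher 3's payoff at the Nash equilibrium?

36.16

Rancher i's FOC: ∂u_i/∂c_i = α_i − c_i = 0, so c_i* = α_i.
NE contributions = (3.1, 2.9, 3.2, 1.9, 1.8); G = 12.9.
u_3 = α_3·G − ½·(c_3)² = 3.2·12.9 − ½·3.2² = 36.16.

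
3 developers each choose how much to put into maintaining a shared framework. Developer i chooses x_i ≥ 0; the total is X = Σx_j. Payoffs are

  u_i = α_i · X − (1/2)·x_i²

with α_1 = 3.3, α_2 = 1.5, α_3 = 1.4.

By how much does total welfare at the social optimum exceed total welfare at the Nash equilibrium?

Developer i's FOC: ∂u_i/∂x_i = α_i − x_i = 0, so x_i* = α_i.
NE contributions = (3.3, 1.5, 1.4); X = 6.2.
W^NE = (Σα)·X − ½Σα_i² = 6.2² − ½·15.1 = 30.89.
Planner sets x_i = Σα_j = 6.2 for every i, so X^SO = 3·6.2 = 18.6.
W^SO = (Σα)·X^SO − ½·3·(Σα)² = (3/2)·6.2² = 57.66.
Deadweight loss = W^SO − W^NE = 26.77.

26.77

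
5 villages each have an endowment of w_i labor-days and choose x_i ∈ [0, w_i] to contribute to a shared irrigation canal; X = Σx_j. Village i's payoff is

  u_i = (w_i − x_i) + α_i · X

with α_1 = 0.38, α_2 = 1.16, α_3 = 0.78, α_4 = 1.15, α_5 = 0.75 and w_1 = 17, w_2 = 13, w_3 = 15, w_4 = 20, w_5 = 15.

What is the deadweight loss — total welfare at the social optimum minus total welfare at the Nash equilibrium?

∂u_i/∂x_i = α_i − 1, so village i contributes w_i if α_i > 1, else 0.
α_i > 1 for i ∈ {2, 4}; NE contributions (0, 13, 0, 20, 0), X = 33.
W^NE = Σw_i − X^NE + (Σα_i)·X^NE = 80 + 3.22·33 = 186.26.
Planner: ∂(Σu_j)/∂x_i = Σα_j − 1 = 3.22 > 0, so everyone contributes w_i; X^SO = 80, W^SO = 80 + 3.22·80 = 337.6.
Deadweight loss = 151.34.

151.34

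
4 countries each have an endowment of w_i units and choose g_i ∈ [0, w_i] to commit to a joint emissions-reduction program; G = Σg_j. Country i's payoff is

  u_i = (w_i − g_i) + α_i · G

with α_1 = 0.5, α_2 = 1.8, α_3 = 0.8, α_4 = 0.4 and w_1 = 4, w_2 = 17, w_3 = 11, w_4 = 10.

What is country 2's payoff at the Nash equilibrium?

30.6

∂u_i/∂g_i = α_i − 1, so country i contributes w_i if α_i > 1, else 0.
α_i > 1 for i ∈ {2}; NE contributions (0, 17, 0, 0), G = 17.
u_2 = (17 − 17) + 1.8·17 = 30.6.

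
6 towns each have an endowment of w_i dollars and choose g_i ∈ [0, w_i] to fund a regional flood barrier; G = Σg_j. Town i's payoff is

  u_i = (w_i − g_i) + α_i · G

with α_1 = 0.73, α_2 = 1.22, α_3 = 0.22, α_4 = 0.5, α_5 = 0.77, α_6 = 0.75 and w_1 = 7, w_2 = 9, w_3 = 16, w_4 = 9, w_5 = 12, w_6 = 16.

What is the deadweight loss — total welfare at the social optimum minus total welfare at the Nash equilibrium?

∂u_i/∂g_i = α_i − 1, so town i contributes w_i if α_i > 1, else 0.
α_i > 1 for i ∈ {2}; NE contributions (0, 9, 0, 0, 0, 0), G = 9.
W^NE = Σw_i − G^NE + (Σα_i)·G^NE = 69 + 3.19·9 = 97.71.
Planner: ∂(Σu_j)/∂g_i = Σα_j − 1 = 3.19 > 0, so everyone contributes w_i; G^SO = 69, W^SO = 69 + 3.19·69 = 289.11.
Deadweight loss = 191.4.

191.4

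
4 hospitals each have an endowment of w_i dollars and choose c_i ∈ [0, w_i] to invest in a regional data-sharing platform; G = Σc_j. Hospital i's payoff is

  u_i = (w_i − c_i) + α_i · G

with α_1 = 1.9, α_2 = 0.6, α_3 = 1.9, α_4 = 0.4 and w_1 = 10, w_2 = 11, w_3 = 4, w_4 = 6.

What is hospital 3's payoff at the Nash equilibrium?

26.6

∂u_i/∂c_i = α_i − 1, so hospital i contributes w_i if α_i > 1, else 0.
α_i > 1 for i ∈ {1, 3}; NE contributions (10, 0, 4, 0), G = 14.
u_3 = (4 − 4) + 1.9·14 = 26.6.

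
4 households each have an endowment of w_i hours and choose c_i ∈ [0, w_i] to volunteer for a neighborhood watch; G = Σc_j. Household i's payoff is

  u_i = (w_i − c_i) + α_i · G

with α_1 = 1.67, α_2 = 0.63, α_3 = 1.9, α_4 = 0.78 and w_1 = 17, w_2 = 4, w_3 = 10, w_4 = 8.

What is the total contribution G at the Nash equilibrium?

∂u_i/∂c_i = α_i − 1, so household i contributes w_i if α_i > 1, else 0.
α_i > 1 for i ∈ {1, 3}; NE contributions (17, 0, 10, 0), G = 27.

27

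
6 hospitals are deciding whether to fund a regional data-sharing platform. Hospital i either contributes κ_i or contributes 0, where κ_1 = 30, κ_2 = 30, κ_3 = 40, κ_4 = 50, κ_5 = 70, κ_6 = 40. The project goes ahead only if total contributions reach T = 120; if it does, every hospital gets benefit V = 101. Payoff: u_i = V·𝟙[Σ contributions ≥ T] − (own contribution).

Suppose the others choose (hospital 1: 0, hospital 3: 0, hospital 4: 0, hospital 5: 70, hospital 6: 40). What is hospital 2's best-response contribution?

Others' total = 110. Contributing 30 brings total to 140 ≥ 120: gain V − κ_2 = 71.
Best response: 30.

30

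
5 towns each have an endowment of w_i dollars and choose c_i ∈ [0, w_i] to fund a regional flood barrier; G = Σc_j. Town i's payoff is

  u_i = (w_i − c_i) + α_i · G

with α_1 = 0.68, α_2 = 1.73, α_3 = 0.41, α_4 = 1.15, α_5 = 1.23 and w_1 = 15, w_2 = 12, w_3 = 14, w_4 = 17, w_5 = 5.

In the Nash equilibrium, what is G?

∂u_i/∂c_i = α_i − 1, so town i contributes w_i if α_i > 1, else 0.
α_i > 1 for i ∈ {2, 4, 5}; NE contributions (0, 12, 0, 17, 5), G = 34.

34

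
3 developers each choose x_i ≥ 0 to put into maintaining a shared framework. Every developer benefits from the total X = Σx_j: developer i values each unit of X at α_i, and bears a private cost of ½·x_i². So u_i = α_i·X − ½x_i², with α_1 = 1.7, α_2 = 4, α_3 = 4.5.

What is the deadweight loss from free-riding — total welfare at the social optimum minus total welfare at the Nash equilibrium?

71.59

Developer i's FOC: ∂u_i/∂x_i = α_i − x_i = 0, so x_i* = α_i.
NE contributions = (1.7, 4, 4.5); X = 10.2.
W^NE = (Σα)·X − ½Σα_i² = 10.2² − ½·39.14 = 84.47.
Planner sets x_i = Σα_j = 10.2 for every i, so X^SO = 3·10.2 = 30.6.
W^SO = (Σα)·X^SO − ½·3·(Σα)² = (3/2)·10.2² = 156.06.
Deadweight loss = W^SO − W^NE = 71.59.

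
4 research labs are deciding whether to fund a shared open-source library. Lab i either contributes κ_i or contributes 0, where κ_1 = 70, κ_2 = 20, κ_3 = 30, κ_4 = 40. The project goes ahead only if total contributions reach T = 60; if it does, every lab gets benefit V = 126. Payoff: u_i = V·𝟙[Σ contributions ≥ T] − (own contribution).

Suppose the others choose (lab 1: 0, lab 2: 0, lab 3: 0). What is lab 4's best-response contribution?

Others' total = 0. Even contributing 40 gives 40 < 60: no benefit either way.
Best response: 0.

0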